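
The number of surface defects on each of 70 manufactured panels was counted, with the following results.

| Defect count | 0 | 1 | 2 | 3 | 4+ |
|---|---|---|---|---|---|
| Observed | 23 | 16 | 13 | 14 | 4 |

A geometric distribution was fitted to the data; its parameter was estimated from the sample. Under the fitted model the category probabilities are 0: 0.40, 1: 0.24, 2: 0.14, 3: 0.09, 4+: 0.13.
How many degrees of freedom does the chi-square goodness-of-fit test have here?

3

There are k = 5 categories and 1 parameter estimated from the data, so df = 5 − 1 − 1 = 3.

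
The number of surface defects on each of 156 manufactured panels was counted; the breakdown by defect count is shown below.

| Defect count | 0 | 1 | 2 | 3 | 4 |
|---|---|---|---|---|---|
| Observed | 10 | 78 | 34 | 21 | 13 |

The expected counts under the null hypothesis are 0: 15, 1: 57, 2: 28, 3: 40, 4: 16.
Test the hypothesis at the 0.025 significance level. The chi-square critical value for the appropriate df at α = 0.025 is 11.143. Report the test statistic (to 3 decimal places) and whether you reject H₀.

χ² = (10−15)²/15 + (78−57)²/57 + (34−28)²/28 + (21−40)²/40 + (13−16)²/16
   = 1.6667 + 7.7368 + 1.2857 + 9.0250 + 0.5625
Sum = 20.277
df = 4. Since 20.277 > 11.143, we reject H₀.

20.277; reject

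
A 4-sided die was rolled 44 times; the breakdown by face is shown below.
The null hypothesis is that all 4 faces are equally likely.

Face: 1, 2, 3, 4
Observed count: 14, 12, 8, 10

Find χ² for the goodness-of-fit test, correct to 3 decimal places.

Expected count for each of the 4 categories: 44/4 = 11.
cat         O        E   (O−E)²/E
1          14       11     0.8182
2          12       11     0.0909
3           8       11     0.8182
4          10       11     0.0909
Sum = 1.818

1.818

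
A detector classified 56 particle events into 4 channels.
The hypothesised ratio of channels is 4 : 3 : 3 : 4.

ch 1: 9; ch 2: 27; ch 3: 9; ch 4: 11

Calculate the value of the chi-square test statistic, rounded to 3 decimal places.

24.125

Ratio total = 14. Expected counts: 56×4/14 = 16, 56×3/14 = 12, 56×3/14 = 12, 56×4/14 = 16.
cat         O        E   (O−E)²/E
ch 1        9       16     3.0625
ch 2       27       12    18.7500
ch 3        9       12     0.7500
ch 4       11       16     1.5625
Sum = 24.125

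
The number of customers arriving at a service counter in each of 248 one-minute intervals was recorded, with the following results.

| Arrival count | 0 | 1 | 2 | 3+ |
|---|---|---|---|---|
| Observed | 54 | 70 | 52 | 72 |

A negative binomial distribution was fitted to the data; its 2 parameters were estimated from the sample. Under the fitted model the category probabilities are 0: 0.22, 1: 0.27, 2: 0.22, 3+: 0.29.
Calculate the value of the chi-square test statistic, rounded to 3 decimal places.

0.264

Expected counts E_i = n·p_i: 248×0.22 = 54.56, 248×0.27 = 66.96, 248×0.22 = 54.56, 248×0.29 = 71.92.
cat         O        E   (O−E)²/E
0          54    54.56     0.0057
1          70    66.96     0.1380
2          52    54.56     0.1201
3+         72    71.92     0.0001
Sum = 0.264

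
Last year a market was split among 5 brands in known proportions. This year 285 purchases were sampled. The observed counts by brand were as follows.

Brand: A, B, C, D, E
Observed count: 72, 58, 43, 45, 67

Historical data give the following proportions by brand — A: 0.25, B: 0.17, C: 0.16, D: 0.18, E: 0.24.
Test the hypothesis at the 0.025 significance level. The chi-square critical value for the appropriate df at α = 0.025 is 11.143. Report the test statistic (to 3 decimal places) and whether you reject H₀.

2.841; do not reject

Expected counts E_i = n·p_i: 285×0.25 = 71.25, 285×0.17 = 48.45, 285×0.16 = 45.6, 285×0.18 = 51.3, 285×0.24 = 68.4.
χ² = (72−71.25)²/71.25 + (58−48.45)²/48.45 + (43−45.6)²/45.6 + (45−51.3)²/51.3 + (67−68.4)²/68.4
   = 0.0079 + 1.8824 + 0.1482 + 0.7737 + 0.0287
Sum = 2.841
df = 4. Since 2.841 < 11.143, we do not reject H₀.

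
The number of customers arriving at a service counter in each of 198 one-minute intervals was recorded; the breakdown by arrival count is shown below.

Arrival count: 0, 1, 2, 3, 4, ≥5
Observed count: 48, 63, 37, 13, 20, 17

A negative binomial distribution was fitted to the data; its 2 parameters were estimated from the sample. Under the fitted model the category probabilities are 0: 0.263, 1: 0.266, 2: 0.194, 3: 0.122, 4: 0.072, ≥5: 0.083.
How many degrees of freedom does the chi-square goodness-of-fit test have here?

3

There are k = 6 categories and 2 parameters estimated from the data, so df = 6 − 1 − 2 = 3.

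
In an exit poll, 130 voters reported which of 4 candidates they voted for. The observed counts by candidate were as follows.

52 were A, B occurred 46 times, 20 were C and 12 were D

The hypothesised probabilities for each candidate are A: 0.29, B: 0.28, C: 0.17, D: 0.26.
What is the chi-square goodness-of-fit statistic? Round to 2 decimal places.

Expected counts E_i = n·p_i: 130×0.29 = 37.7, 130×0.28 = 36.4, 130×0.17 = 22.1, 130×0.26 = 33.8.
χ² = (52−37.7)²/37.7 + (46−36.4)²/36.4 + (20−22.1)²/22.1 + (12−33.8)²/33.8
   = 5.424 + 2.532 + 0.200 + 14.060
Sum = 22.22

22.22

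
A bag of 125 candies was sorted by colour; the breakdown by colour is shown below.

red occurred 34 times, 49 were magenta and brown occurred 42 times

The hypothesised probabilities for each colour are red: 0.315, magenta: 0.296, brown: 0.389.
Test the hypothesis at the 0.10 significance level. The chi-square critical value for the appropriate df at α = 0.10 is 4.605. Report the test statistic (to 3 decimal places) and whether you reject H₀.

5.528; reject

Expected counts E_i = n·p_i: 125×0.315 = 39.375, 125×0.296 = 37, 125×0.389 = 48.625.
red: (34 − 39.375)²/39.375 = 28.890625/39.375 = 0.7337
magenta: (49 − 37)²/37 = 144/37 = 3.8919
brown: (42 − 48.625)²/48.625 = 43.890625/48.625 = 0.9026
Sum = 5.528
df = 2. Since 5.528 > 4.605, we reject H₀.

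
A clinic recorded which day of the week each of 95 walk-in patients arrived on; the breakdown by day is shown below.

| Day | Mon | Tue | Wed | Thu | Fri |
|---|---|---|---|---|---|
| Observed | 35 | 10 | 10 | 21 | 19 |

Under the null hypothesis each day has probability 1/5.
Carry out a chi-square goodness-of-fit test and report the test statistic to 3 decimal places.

Expected count for each of the 5 categories: 95/5 = 19.
Mon: (35 − 19)²/19 = 256/19 = 13.4737
Tue: (10 − 19)²/19 = 81/19 = 4.2632
Wed: (10 − 19)²/19 = 81/19 = 4.2632
Thu: (21 − 19)²/19 = 4/19 = 0.2105
Fri: (19 − 19)²/19 = 0/19 = 0.0000
Sum = 22.211

22.211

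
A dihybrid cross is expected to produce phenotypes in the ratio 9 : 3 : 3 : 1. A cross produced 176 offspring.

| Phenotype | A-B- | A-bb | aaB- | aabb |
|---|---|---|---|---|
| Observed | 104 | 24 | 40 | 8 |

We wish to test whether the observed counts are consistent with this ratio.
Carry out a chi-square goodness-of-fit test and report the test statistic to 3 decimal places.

5.010

Ratio total = 16. Expected counts: 176×9/16 = 99, 176×3/16 = 33, 176×3/16 = 33, 176×1/16 = 11.
χ² = (104−99)²/99 + (24−33)²/33 + (40−33)²/33 + (8−11)²/11
   = 0.2525 + 2.4545 + 1.4848 + 0.8182
Sum = 5.010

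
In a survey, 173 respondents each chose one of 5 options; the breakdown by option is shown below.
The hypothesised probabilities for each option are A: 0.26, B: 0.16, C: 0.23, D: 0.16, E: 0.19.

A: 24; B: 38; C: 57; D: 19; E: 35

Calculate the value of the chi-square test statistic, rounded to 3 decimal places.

23.937

Expected counts E_i = n·p_i: 173×0.26 = 44.98, 173×0.16 = 27.68, 173×0.23 = 39.79, 173×0.16 = 27.68, 173×0.19 = 32.87.
χ² = (24−44.98)²/44.98 + (38−27.68)²/27.68 + (57−39.79)²/39.79 + (19−27.68)²/27.68 + (35−32.87)²/32.87
   = 9.7857 + 3.8476 + 7.4437 + 2.7219 + 0.1380
Sum = 23.937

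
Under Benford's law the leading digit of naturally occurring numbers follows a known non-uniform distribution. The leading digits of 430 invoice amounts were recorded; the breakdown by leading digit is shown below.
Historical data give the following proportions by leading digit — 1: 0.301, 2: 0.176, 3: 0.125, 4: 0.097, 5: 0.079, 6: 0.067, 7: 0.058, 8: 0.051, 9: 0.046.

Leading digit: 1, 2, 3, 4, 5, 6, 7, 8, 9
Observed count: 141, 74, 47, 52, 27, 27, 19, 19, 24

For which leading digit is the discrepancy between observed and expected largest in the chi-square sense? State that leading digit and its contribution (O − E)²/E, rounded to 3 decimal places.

Expected counts E_i = n·p_i: 430×0.301 = 129.43, 430×0.176 = 75.68, 430×0.125 = 53.75, 430×0.097 = 41.71, 430×0.079 = 33.97, 430×0.067 = 28.81, 430×0.058 = 24.94, 430×0.051 = 21.93, 430×0.046 = 19.78.
1: (141 − 129.43)²/129.43 = 133.8649/129.43 = 1.0343
2: (74 − 75.68)²/75.68 = 2.8224/75.68 = 0.0373
3: (47 − 53.75)²/53.75 = 45.5625/53.75 = 0.8477
4: (52 − 41.71)²/41.71 = 105.8841/41.71 = 2.5386
5: (27 − 33.97)²/33.97 = 48.5809/33.97 = 1.4301
6: (27 − 28.81)²/28.81 = 3.2761/28.81 = 0.1137
7: (19 − 24.94)²/24.94 = 35.2836/24.94 = 1.4147
8: (19 − 21.93)²/21.93 = 8.5849/21.93 = 0.3915
9: (24 − 19.78)²/19.78 = 17.8084/19.78 = 0.9003
The largest term is for 4: 2.539.

4, 2.539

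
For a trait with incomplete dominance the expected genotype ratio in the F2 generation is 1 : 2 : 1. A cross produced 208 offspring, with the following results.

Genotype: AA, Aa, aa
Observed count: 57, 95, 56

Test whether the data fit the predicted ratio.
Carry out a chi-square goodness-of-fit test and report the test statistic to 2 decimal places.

Ratio total = 4. Expected counts: 208×1/4 = 52, 208×2/4 = 104, 208×1/4 = 52.
χ² = (57−52)²/52 + (95−104)²/104 + (56−52)²/52
   = 0.481 + 0.779 + 0.308
Sum = 1.57

1.57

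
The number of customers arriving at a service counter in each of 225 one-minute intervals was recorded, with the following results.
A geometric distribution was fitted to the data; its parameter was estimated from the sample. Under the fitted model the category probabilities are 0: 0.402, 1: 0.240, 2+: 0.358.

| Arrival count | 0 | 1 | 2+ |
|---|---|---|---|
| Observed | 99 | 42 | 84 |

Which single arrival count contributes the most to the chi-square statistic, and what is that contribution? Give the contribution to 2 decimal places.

1, 2.67

Expected counts E_i = n·p_i: 225×0.402 = 90.45, 225×0.240 = 54, 225×0.358 = 80.55.
χ² = (99−90.45)²/90.45 + (42−54)²/54 + (84−80.55)²/80.55
   = 0.808 + 2.667 + 0.148
The largest term is for 1: 2.67.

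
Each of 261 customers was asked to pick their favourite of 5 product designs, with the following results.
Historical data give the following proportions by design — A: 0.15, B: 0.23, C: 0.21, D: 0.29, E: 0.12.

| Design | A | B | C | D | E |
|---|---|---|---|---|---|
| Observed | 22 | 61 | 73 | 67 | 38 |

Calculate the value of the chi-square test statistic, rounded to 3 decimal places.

Expected counts E_i = n·p_i: 261×0.15 = 39.15, 261×0.23 = 60.03, 261×0.21 = 54.81, 261×0.29 = 75.69, 261×0.12 = 31.32.
χ² = (22−39.15)²/39.15 + (61−60.03)²/60.03 + (73−54.81)²/54.81 + (67−75.69)²/75.69 + (38−31.32)²/31.32
   = 7.5127 + 0.0157 + 6.0368 + 0.9977 + 1.4247
Sum = 15.988

15.988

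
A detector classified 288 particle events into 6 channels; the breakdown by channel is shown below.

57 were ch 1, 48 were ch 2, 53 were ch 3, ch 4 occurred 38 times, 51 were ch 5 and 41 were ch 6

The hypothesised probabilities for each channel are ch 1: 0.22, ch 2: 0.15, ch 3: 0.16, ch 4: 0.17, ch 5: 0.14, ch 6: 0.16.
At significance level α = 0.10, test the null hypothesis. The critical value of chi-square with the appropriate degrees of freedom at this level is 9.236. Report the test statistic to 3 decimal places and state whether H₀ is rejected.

8.053; do not reject

Expected counts E_i = n·p_i: 288×0.22 = 63.36, 288×0.15 = 43.2, 288×0.16 = 46.08, 288×0.17 = 48.96, 288×0.14 = 40.32, 288×0.16 = 46.08.
ch 1: (57 − 63.36)²/63.36 = 40.4496/63.36 = 0.6384
ch 2: (48 − 43.2)²/43.2 = 23.04/43.2 = 0.5333
ch 3: (53 − 46.08)²/46.08 = 47.8864/46.08 = 1.0392
ch 4: (38 − 48.96)²/48.96 = 120.1216/48.96 = 2.4535
ch 5: (51 − 40.32)²/40.32 = 114.0624/40.32 = 2.8289
ch 6: (41 − 46.08)²/46.08 = 25.8064/46.08 = 0.5600
Sum = 8.053
df = 5. Since 8.053 < 9.236, we do not reject H₀.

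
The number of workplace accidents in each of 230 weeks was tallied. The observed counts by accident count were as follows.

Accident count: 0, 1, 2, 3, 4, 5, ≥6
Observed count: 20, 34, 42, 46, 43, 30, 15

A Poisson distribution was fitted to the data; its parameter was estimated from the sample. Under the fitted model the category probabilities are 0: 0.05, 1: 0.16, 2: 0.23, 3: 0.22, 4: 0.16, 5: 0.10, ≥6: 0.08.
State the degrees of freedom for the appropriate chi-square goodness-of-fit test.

There are k = 7 categories and 1 parameter estimated from the data, so df = 7 − 1 − 1 = 5.

5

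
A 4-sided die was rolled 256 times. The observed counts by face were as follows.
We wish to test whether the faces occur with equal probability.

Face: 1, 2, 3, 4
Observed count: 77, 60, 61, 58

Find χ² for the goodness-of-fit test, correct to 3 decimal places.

Under H₀ each category has probability 1/4, so each expected count is 256/4 = 64.
χ² = (77−64)²/64 + (60−64)²/64 + (61−64)²/64 + (58−64)²/64
   = 2.6406 + 0.2500 + 0.1406 + 0.5625
Sum = 3.594

3.594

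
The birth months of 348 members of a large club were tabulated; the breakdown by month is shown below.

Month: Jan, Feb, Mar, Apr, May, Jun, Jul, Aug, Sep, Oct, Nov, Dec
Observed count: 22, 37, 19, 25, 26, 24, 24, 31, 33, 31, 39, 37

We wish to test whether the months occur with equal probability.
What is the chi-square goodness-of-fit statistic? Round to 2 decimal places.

16.41

Expected count for each of the 12 categories: 348/12 = 29.
cat         O        E   (O−E)²/E
Jan        22       29      1.690
Feb        37       29      2.207
Mar        19       29      3.448
Apr        25       29      0.552
May        26       29      0.310
Jun        24       29      0.862
Jul        24       29      0.862
Aug        31       29      0.138
Sep        33       29      0.552
Oct        31       29      0.138
Nov        39       29      3.448
Dec        37       29      2.207
Sum = 16.41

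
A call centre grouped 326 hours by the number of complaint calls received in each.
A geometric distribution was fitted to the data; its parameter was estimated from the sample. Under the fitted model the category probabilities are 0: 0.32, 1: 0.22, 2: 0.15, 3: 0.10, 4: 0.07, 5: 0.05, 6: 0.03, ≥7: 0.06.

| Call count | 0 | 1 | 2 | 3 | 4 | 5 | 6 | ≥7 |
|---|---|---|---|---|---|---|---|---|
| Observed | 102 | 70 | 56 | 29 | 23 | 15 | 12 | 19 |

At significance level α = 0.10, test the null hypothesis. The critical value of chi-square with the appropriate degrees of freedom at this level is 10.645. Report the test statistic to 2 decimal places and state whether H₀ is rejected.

Expected counts E_i = n·p_i: 326×0.32 = 104.32, 326×0.22 = 71.72, 326×0.15 = 48.9, 326×0.10 = 32.6, 326×0.07 = 22.82, 326×0.05 = 16.3, 326×0.03 = 9.78, 326×0.06 = 19.56.
χ² = (102−104.32)²/104.32 + (70−71.72)²/71.72 + (56−48.9)²/48.9 + (29−32.6)²/32.6 + (23−22.82)²/22.82 + (15−16.3)²/16.3 + (12−9.78)²/9.78 + (19−19.56)²/19.56
   = 0.052 + 0.041 + 1.031 + 0.398 + 0.001 + 0.104 + 0.504 + 0.016
Sum = 2.15
df = 6. Since 2.15 < 10.645, we do not reject H₀.

2.15; do not reject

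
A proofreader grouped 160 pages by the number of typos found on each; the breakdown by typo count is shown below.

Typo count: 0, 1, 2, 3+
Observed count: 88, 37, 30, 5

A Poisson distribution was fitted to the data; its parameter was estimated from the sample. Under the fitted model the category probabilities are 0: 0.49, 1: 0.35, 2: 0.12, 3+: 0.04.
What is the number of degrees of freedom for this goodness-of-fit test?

2

There are k = 4 categories and 1 parameter estimated from the data, so df = 4 − 1 − 1 = 2.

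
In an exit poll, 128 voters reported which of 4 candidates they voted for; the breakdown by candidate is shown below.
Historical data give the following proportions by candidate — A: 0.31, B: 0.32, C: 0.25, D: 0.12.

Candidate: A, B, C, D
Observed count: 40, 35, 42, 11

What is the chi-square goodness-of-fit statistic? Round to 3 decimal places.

Expected counts E_i = n·p_i: 128×0.31 = 39.68, 128×0.32 = 40.96, 128×0.25 = 32, 128×0.12 = 15.36.
cat         O        E   (O−E)²/E
A          40    39.68     0.0026
B          35    40.96     0.8672
C          42       32     3.1250
D          11    15.36     1.2376
Sum = 5.232

5.232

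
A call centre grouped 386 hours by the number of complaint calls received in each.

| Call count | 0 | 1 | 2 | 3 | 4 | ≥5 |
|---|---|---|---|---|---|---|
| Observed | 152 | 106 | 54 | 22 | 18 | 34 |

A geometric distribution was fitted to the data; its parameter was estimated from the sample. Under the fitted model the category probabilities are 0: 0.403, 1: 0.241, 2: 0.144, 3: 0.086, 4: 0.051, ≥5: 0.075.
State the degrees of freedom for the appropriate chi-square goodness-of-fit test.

There are k = 6 categories and 1 parameter estimated from the data, so df = 6 − 1 − 1 = 4.

4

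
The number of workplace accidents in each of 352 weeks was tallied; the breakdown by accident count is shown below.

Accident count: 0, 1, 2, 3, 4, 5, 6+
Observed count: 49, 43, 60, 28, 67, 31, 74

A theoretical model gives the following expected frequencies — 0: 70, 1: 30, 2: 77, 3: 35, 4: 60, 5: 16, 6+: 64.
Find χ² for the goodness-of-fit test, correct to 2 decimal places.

33.53

0: (49 − 70)²/70 = 441/70 = 6.300
1: (43 − 30)²/30 = 169/30 = 5.633
2: (60 − 77)²/77 = 289/77 = 3.753
3: (28 − 35)²/35 = 49/35 = 1.400
4: (67 − 60)²/60 = 49/60 = 0.817
5: (31 − 16)²/16 = 225/16 = 14.063
6+: (74 − 64)²/64 = 100/64 = 1.563
Sum = 33.53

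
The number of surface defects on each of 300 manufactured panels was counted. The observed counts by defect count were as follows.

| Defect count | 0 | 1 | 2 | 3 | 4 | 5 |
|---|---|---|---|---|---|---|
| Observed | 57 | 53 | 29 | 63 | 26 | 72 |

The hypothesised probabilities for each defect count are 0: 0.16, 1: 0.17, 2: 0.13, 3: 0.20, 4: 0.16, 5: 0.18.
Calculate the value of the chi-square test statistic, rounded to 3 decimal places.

Expected counts E_i = n·p_i: 300×0.16 = 48, 300×0.17 = 51, 300×0.13 = 39, 300×0.20 = 60, 300×0.16 = 48, 300×0.18 = 54.
0: (57 − 48)²/48 = 81/48 = 1.6875
1: (53 − 51)²/51 = 4/51 = 0.0784
2: (29 − 39)²/39 = 100/39 = 2.5641
3: (63 − 60)²/60 = 9/60 = 0.1500
4: (26 − 48)²/48 = 484/48 = 10.0833
5: (72 − 54)²/54 = 324/54 = 6.0000
Sum = 20.563

20.563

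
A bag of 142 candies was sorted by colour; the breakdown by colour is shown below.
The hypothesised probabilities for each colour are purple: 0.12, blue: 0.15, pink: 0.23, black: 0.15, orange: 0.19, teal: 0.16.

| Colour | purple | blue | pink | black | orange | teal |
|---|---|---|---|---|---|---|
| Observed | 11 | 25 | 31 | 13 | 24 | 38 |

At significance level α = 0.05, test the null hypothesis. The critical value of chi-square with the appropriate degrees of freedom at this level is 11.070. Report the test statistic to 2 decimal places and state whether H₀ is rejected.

16.71; reject

Expected counts E_i = n·p_i: 142×0.12 = 17.04, 142×0.15 = 21.3, 142×0.23 = 32.66, 142×0.15 = 21.3, 142×0.19 = 26.98, 142×0.16 = 22.72.
cat         O        E   (O−E)²/E
purple     11    17.04      2.141
blue       25     21.3      0.643
pink       31    32.66      0.084
black      13     21.3      3.234
orange     24    26.98      0.329
teal       38    22.72     10.276
Sum = 16.71
df = 5. Since 16.71 > 11.070, we reject H₀.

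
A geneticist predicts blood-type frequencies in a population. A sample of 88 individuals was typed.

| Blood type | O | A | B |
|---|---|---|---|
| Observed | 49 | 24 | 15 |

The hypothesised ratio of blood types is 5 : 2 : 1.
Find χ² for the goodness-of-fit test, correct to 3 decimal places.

2.291

Ratio total = 8. Expected counts: 88×5/8 = 55, 88×2/8 = 22, 88×1/8 = 11.
χ² = (49−55)²/55 + (24−22)²/22 + (15−11)²/11
   = 0.6545 + 0.1818 + 1.4545
Sum = 2.291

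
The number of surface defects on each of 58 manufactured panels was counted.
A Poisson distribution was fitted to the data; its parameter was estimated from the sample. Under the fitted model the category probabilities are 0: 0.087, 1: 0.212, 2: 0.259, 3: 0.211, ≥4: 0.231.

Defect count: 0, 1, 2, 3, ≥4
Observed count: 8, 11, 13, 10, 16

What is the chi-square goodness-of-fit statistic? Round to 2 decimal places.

Expected counts E_i = n·p_i: 58×0.087 = 5.046, 58×0.212 = 12.296, 58×0.259 = 15.022, 58×0.211 = 12.238, 58×0.231 = 13.398.
χ² = (8−5.046)²/5.046 + (11−12.296)²/12.296 + (13−15.022)²/15.022 + (10−12.238)²/12.238 + (16−13.398)²/13.398
   = 1.729 + 0.137 + 0.272 + 0.409 + 0.505
Sum = 3.05

3.05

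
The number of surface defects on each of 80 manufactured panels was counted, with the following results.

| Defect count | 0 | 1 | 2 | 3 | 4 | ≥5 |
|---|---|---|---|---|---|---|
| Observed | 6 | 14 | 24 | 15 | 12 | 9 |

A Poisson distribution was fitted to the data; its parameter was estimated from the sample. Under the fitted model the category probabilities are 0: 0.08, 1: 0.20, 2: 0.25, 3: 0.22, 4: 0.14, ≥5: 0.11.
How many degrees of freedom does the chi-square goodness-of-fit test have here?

4

There are k = 6 categories and 1 parameter estimated from the data, so df = 6 − 1 − 1 = 4.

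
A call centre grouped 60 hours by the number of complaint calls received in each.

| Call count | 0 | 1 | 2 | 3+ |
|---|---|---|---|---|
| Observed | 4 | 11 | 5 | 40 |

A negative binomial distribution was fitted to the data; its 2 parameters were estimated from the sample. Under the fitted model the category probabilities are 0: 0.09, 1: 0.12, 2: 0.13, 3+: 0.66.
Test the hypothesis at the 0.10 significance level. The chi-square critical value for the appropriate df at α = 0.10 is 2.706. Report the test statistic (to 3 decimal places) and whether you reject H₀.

3.378; reject

Expected counts E_i = n·p_i: 60×0.09 = 5.4, 60×0.12 = 7.2, 60×0.13 = 7.8, 60×0.66 = 39.6.
χ² = (4−5.4)²/5.4 + (11−7.2)²/7.2 + (5−7.8)²/7.8 + (40−39.6)²/39.6
   = 0.3630 + 2.0056 + 1.0051 + 0.0040
Sum = 3.378
df = 1. Since 3.378 > 2.706, we reject H₀.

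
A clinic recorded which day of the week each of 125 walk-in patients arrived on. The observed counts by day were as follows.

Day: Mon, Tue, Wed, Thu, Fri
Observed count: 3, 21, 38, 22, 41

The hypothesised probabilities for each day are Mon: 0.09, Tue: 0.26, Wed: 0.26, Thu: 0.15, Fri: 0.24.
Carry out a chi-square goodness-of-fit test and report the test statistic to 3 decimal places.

15.647

Expected counts E_i = n·p_i: 125×0.09 = 11.25, 125×0.26 = 32.5, 125×0.26 = 32.5, 125×0.15 = 18.75, 125×0.24 = 30.
cat         O        E   (O−E)²/E
Mon         3    11.25     6.0500
Tue        21     32.5     4.0692
Wed        38     32.5     0.9308
Thu        22    18.75     0.5633
Fri        41       30     4.0333
Sum = 15.647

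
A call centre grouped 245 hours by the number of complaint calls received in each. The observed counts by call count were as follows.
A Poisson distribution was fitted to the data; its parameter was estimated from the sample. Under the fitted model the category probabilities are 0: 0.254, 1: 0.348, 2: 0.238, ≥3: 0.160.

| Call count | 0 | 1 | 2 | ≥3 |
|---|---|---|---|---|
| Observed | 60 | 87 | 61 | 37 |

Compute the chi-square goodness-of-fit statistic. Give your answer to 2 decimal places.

0.36

Expected counts E_i = n·p_i: 245×0.254 = 62.23, 245×0.348 = 85.26, 245×0.238 = 58.31, 245×0.160 = 39.2.
cat         O        E   (O−E)²/E
0          60    62.23      0.080
1          87    85.26      0.036
2          61    58.31      0.124
≥3         37     39.2      0.123
Sum = 0.36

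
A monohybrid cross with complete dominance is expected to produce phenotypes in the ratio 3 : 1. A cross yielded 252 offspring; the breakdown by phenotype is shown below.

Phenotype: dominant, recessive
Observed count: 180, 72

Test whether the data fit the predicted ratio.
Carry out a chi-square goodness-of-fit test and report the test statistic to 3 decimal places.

1.714

Ratio total = 4. Expected counts: 252×3/4 = 189, 252×1/4 = 63.
cat            O        E   (O−E)²/E
dominant     180      189     0.4286
recessive     72       63     1.2857
Sum = 1.714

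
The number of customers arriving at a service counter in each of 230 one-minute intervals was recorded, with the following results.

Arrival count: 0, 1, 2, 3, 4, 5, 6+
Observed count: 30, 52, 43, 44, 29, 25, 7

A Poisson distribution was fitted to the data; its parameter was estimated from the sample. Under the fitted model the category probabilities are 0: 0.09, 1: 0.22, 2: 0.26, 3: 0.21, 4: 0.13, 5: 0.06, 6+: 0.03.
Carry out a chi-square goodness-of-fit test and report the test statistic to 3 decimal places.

Expected counts E_i = n·p_i: 230×0.09 = 20.7, 230×0.22 = 50.6, 230×0.26 = 59.8, 230×0.21 = 48.3, 230×0.13 = 29.9, 230×0.06 = 13.8, 230×0.03 = 6.9.
cat         O        E   (O−E)²/E
0          30     20.7     4.1783
1          52     50.6     0.0387
2          43     59.8     4.7197
3          44     48.3     0.3828
4          29     29.9     0.0271
5          25     13.8     9.0899
6+          7      6.9     0.0014
Sum = 18.438

18.438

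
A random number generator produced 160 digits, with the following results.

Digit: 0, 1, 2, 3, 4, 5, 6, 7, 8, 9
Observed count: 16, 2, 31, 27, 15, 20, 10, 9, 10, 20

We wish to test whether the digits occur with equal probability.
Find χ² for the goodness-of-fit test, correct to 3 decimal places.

Under H₀ each category has probability 1/10, so each expected count is 160/10 = 16.
0: (16 − 16)²/16 = 0/16 = 0.0000
1: (2 − 16)²/16 = 196/16 = 12.2500
2: (31 − 16)²/16 = 225/16 = 14.0625
3: (27 − 16)²/16 = 121/16 = 7.5625
4: (15 − 16)²/16 = 1/16 = 0.0625
5: (20 − 16)²/16 = 16/16 = 1.0000
6: (10 − 16)²/16 = 36/16 = 2.2500
7: (9 − 16)²/16 = 49/16 = 3.0625
8: (10 − 16)²/16 = 36/16 = 2.2500
9: (20 − 16)²/16 = 16/16 = 1.0000
Sum = 43.500

43.500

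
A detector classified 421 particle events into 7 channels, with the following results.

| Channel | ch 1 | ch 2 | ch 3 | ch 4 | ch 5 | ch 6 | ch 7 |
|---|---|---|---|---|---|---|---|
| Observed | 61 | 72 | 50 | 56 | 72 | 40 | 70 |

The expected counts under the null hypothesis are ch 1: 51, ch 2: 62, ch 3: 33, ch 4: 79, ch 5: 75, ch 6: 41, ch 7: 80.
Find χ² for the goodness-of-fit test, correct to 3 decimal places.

20.422

cat         O        E   (O−E)²/E
ch 1       61       51     1.9608
ch 2       72       62     1.6129
ch 3       50       33     8.7576
ch 4       56       79     6.6962
ch 5       72       75     0.1200
ch 6       40       41     0.0244
ch 7       70       80     1.2500
Sum = 20.422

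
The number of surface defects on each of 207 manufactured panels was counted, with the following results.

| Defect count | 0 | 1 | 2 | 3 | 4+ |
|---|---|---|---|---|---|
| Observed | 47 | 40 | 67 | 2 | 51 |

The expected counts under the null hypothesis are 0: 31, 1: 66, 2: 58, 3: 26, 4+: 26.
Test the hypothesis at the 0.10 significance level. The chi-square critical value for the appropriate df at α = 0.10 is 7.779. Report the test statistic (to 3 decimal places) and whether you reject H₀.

66.089; reject

χ² = (47−31)²/31 + (40−66)²/66 + (67−58)²/58 + (2−26)²/26 + (51−26)²/26
   = 8.2581 + 10.2424 + 1.3966 + 22.1538 + 24.0385
Sum = 66.089
df = 4. Since 66.089 > 7.779, we reject H₀.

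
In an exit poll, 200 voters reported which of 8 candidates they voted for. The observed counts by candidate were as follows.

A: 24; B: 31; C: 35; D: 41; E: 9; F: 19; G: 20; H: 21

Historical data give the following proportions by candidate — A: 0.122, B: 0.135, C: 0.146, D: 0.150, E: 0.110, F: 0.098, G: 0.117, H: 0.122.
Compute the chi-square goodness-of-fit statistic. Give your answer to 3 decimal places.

Expected counts E_i = n·p_i: 200×0.122 = 24.4, 200×0.135 = 27, 200×0.146 = 29.2, 200×0.150 = 30, 200×0.110 = 22, 200×0.098 = 19.6, 200×0.117 = 23.4, 200×0.122 = 24.4.
χ² = (24−24.4)²/24.4 + (31−27)²/27 + (35−29.2)²/29.2 + (41−30)²/30 + (9−22)²/22 + (19−19.6)²/19.6 + (20−23.4)²/23.4 + (21−24.4)²/24.4
   = 0.0066 + 0.5926 + 1.1521 + 4.0333 + 7.6818 + 0.0184 + 0.4940 + 0.4738
Sum = 14.453

14.453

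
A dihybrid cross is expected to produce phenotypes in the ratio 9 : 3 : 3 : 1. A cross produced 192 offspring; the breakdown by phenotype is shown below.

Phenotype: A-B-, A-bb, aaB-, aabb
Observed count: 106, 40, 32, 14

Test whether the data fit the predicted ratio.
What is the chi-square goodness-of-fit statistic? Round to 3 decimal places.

1.259

Ratio total = 16. Expected counts: 192×9/16 = 108, 192×3/16 = 36, 192×3/16 = 36, 192×1/16 = 12.
cat         O        E   (O−E)²/E
A-B-      106      108     0.0370
A-bb       40       36     0.4444
aaB-       32       36     0.4444
aabb       14       12     0.3333
Sum = 1.259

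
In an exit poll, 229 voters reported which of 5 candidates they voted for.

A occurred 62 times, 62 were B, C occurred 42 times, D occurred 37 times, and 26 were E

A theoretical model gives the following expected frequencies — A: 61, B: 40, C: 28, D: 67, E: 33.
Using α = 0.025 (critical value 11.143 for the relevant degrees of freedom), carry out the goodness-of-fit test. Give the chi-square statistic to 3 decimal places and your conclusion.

34.034; reject

A: (62 − 61)²/61 = 1/61 = 0.0164
B: (62 − 40)²/40 = 484/40 = 12.1000
C: (42 − 28)²/28 = 196/28 = 7.0000
D: (37 − 67)²/67 = 900/67 = 13.4328
E: (26 − 33)²/33 = 49/33 = 1.4848
Sum = 34.034
df = 4. Since 34.034 > 11.143, we reject H₀.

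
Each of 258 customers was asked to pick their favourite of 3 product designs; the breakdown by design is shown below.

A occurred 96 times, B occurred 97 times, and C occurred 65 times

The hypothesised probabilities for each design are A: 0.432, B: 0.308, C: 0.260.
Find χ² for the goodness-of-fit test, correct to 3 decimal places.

6.078

Expected counts E_i = n·p_i: 258×0.432 = 111.456, 258×0.308 = 79.464, 258×0.260 = 67.08.
A: (96 − 111.456)²/111.456 = 238.887936/111.456 = 2.1433
B: (97 − 79.464)²/79.464 = 307.511296/79.464 = 3.8698
C: (65 − 67.08)²/67.08 = 4.3264/67.08 = 0.0645
Sum = 6.078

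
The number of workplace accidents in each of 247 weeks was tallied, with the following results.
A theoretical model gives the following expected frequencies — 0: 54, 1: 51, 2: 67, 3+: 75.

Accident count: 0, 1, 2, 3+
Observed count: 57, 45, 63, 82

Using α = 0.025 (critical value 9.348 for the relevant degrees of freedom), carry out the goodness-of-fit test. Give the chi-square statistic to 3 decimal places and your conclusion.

1.765; do not reject

0: (57 − 54)²/54 = 9/54 = 0.1667
1: (45 − 51)²/51 = 36/51 = 0.7059
2: (63 − 67)²/67 = 16/67 = 0.2388
3+: (82 − 75)²/75 = 49/75 = 0.6533
Sum = 1.765
df = 3. Since 1.765 < 9.348, we do not reject H₀.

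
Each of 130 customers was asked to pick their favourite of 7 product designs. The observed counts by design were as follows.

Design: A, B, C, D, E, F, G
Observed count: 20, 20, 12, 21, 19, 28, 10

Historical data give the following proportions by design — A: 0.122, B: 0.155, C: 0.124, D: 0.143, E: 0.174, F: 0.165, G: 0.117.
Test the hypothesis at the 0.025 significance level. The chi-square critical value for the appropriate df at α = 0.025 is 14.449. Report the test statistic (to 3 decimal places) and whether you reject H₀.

6.811; do not reject

Expected counts E_i = n·p_i: 130×0.122 = 15.86, 130×0.155 = 20.15, 130×0.124 = 16.12, 130×0.143 = 18.59, 130×0.174 = 22.62, 130×0.165 = 21.45, 130×0.117 = 15.21.
cat         O        E   (O−E)²/E
A          20    15.86     1.0807
B          20    20.15     0.0011
C          12    16.12     1.0530
D          21    18.59     0.3124
E          19    22.62     0.5793
F          28    21.45     2.0001
G          10    15.21     1.7846
Sum = 6.811
df = 6. Since 6.811 < 14.449, we do not reject H₀.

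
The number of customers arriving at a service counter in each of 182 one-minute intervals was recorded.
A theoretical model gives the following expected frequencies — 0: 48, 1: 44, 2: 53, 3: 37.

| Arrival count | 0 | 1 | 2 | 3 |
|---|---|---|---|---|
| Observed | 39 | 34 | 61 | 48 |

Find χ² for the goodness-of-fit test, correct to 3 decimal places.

8.438

0: (39 − 48)²/48 = 81/48 = 1.6875
1: (34 − 44)²/44 = 100/44 = 2.2727
2: (61 − 53)²/53 = 64/53 = 1.2075
3: (48 − 37)²/37 = 121/37 = 3.2703
Sum = 8.438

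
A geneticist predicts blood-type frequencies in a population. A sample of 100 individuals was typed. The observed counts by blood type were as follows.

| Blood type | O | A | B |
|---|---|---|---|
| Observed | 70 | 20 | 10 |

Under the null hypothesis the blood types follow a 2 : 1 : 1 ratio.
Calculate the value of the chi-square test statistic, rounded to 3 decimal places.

18.000

Ratio total = 4. Expected counts: 100×2/4 = 50, 100×1/4 = 25, 100×1/4 = 25.
χ² = (70−50)²/50 + (20−25)²/25 + (10−25)²/25
   = 8.0000 + 1.0000 + 9.0000
Sum = 18.000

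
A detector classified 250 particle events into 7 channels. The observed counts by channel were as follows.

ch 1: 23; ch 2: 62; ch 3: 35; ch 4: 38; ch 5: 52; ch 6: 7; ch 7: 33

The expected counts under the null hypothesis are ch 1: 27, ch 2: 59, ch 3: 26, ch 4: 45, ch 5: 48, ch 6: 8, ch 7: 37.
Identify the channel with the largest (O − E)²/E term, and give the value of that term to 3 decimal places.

ch 3, 3.115

χ² = (23−27)²/27 + (62−59)²/59 + (35−26)²/26 + (38−45)²/45 + (52−48)²/48 + (7−8)²/8 + (33−37)²/37
   = 0.5926 + 0.1525 + 3.1154 + 1.0889 + 0.3333 + 0.1250 + 0.4324
The largest term is for ch 3: 3.115.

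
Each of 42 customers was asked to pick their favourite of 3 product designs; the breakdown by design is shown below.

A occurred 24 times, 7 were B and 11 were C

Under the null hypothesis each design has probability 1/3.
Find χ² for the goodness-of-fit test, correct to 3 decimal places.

Expected count for each of the 3 categories: 42/3 = 14.
cat         O        E   (O−E)²/E
A          24       14     7.1429
B           7       14     3.5000
C          11       14     0.6429
Sum = 11.286

11.286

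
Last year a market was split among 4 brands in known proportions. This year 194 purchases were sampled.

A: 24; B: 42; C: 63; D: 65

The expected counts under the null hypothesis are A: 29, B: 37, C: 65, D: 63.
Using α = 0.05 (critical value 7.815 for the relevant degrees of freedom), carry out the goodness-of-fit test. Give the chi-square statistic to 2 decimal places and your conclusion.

1.66; do not reject

χ² = (24−29)²/29 + (42−37)²/37 + (63−65)²/65 + (65−63)²/63
   = 0.862 + 0.676 + 0.062 + 0.063
Sum = 1.66
df = 3. Since 1.66 < 7.815, we do not reject H₀.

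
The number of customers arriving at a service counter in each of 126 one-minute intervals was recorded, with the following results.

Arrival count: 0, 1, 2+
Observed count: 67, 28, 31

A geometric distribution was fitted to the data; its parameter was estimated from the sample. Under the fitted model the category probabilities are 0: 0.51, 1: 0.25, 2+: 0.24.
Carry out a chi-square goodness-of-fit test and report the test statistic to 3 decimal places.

Expected counts E_i = n·p_i: 126×0.51 = 64.26, 126×0.25 = 31.5, 126×0.24 = 30.24.
cat         O        E   (O−E)²/E
0          67    64.26     0.1168
1          28     31.5     0.3889
2+         31    30.24     0.0191
Sum = 0.525

0.525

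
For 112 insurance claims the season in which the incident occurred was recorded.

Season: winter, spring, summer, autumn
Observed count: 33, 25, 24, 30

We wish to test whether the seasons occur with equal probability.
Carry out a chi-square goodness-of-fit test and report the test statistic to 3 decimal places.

Expected count for each of the 4 categories: 112/4 = 28.
winter: (33 − 28)²/28 = 25/28 = 0.8929
spring: (25 − 28)²/28 = 9/28 = 0.3214
summer: (24 − 28)²/28 = 16/28 = 0.5714
autumn: (30 − 28)²/28 = 4/28 = 0.1429
Sum = 1.929

1.929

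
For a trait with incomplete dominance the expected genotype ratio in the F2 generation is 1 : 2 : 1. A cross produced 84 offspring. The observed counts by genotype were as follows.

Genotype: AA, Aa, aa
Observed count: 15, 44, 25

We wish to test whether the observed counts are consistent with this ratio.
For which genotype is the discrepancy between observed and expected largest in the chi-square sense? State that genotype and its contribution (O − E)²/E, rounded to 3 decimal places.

AA, 1.714

Ratio total = 4. Expected counts: 84×1/4 = 21, 84×2/4 = 42, 84×1/4 = 21.
cat         O        E   (O−E)²/E
AA         15       21     1.7143
Aa         44       42     0.0952
aa         25       21     0.7619
The largest term is for AA: 1.714.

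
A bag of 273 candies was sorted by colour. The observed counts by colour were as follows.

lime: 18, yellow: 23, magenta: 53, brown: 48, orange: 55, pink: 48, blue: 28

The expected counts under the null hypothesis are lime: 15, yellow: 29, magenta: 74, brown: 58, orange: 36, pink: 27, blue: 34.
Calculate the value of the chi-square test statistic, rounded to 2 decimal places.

χ² = (18−15)²/15 + (23−29)²/29 + (53−74)²/74 + (48−58)²/58 + (55−36)²/36 + (48−27)²/27 + (28−34)²/34
   = 0.600 + 1.241 + 5.959 + 1.724 + 10.028 + 16.333 + 1.059
Sum = 36.94

36.94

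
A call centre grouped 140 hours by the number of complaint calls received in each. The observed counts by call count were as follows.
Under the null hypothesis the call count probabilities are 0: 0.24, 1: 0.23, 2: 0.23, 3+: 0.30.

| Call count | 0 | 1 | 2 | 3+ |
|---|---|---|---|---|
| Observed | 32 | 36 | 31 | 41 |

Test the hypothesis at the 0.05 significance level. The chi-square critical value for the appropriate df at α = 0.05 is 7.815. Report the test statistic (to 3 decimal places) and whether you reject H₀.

Expected counts E_i = n·p_i: 140×0.24 = 33.6, 140×0.23 = 32.2, 140×0.23 = 32.2, 140×0.30 = 42.
χ² = (32−33.6)²/33.6 + (36−32.2)²/32.2 + (31−32.2)²/32.2 + (41−42)²/42
   = 0.0762 + 0.4484 + 0.0447 + 0.0238
Sum = 0.593
df = 3. Since 0.593 < 7.815, we do not reject H₀.

0.593; do not reject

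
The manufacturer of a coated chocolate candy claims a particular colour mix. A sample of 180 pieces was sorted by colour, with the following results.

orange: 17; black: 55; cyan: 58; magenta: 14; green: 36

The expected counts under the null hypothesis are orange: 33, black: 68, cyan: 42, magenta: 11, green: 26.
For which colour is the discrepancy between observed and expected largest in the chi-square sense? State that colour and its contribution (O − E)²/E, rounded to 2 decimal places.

cat          O        E   (O−E)²/E
orange      17       33      7.758
black       55       68      2.485
cyan        58       42      6.095
magenta     14       11      0.818
green       36       26      3.846
The largest term is for orange: 7.76.

orange, 7.76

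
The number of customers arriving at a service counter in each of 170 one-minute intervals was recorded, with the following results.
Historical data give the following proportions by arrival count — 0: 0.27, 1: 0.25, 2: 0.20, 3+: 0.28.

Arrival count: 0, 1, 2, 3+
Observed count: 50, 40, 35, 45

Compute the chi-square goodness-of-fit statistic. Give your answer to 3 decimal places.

Expected counts E_i = n·p_i: 170×0.27 = 45.9, 170×0.25 = 42.5, 170×0.20 = 34, 170×0.28 = 47.6.
cat         O        E   (O−E)²/E
0          50     45.9     0.3662
1          40     42.5     0.1471
2          35       34     0.0294
3+         45     47.6     0.1420
Sum = 0.685

0.685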